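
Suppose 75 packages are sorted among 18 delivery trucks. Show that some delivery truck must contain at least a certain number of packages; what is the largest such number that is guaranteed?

The 18 delivery trucks are the holes and the 75 packages are the pigeons.
If every delivery truck held at most 4 packages, the total would be at most 18 × 4 = 72, which is less than 75.
So some delivery truck holds at least ⌈75/18⌉ = 5 packages.

5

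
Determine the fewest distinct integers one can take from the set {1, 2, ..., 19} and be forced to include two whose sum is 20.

11

A set avoiding the sum 20 can contain at most one of each pair {x, 20−x}, plus the 1 element equal to its own complement.
The integers 10, …, 19 (10 of them) are such a set: any two sum to at least 10+11 = 21 > 20.
By pigeonhole, any 11th integer completes one of the 9 pairs, so 11 choices force a sum of 20.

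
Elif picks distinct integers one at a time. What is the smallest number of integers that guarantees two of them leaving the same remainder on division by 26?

27

The 26 residue classes mod 26 are the pigeonholes.
With 26 integers one could put 1 in each residue class and have no class reach 2.
The 27th integer pushes some class to 2, so 26·1 + 1 = 27.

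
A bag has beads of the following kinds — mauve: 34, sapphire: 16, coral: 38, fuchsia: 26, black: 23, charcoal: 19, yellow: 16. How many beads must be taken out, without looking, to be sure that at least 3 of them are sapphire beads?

159

In the worst case for collecting sapphire beads, every non-sapphire bead comes out first.
There are 34 + 38 + 26 + 23 + 19 + 16 = 156 non-sapphire beads altogether.
After those, each further bead must be sapphire, so 156 + 3 = 159 draws guarantee 3 sapphire beads.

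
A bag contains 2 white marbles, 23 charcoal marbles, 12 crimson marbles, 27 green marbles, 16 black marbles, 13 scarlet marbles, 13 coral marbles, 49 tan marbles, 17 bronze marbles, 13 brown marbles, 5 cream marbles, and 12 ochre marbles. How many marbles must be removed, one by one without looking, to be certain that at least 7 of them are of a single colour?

68

Put each drawn marble into a box by colour. The largest draw with every box below 7 takes min(count, 6) from each colour; colours with fewer than 6 contribute all they have.
Σ min(cᵢ, 6) = 2 + 6 + 6 + 6 + 6 + 6 + 6 + 6 + 6 + 6 + 5 + 6 = 67.
Draw number 67 + 1 = 68 must push one box to 7.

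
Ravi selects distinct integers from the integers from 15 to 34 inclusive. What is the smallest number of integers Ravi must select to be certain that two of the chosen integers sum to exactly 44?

Group the elements by complementary pair {x, 44−x}: {15,29}, {16,28}, {17,27}, …, giving 7 two-element pairs, the single value 22 (it cannot pair with itself since the integers are distinct), and 5 integers whose partner 44−x falls outside [15,34].
Pigeonhole: treating each of those 13 groups as a pigeonhole, one can pick one integer per group — 13 integers — with no two summing to 44.
The 14th integer lands in an occupied pair, forcing a sum of 44.

14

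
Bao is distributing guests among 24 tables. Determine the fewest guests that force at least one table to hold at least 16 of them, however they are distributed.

361

With 360 guests one could put exactly 15 in each of the 24 tables, and no table would reach 16.
One more guest must land in a table that already has 15, giving it 16.
So 24 × 15 + 1 = 361 guests are required.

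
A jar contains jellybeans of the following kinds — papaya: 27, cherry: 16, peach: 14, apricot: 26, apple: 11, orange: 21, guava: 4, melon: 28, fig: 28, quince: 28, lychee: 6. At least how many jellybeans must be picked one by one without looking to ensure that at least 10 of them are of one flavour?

92

An adversary could hand out at most 9 jellybeans per flavour (guava, lychee run out sooner): 9 + 9 + 9 + 9 + 9 + 9 + 4 + 9 + 9 + 9 + 6 = 91 jellybeans and still no flavour has 10.
One more jellybean lands in a flavour already at 9, so 92 draws are enough and 91 are not.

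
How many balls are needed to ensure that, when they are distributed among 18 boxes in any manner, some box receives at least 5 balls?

73

With 72 balls one could put exactly 4 in each of the 18 boxes, and no box would reach 5.
By the pigeonhole principle, one more ball must land in a box that already has 4, giving it 5.
So 18 × 4 + 1 = 73 balls are required.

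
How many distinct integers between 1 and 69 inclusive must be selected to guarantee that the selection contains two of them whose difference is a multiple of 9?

10

Integers whose pairwise differences are multiples of 9 are exactly those sharing a remainder mod 9. By the pigeonhole principle, the 9 residue classes mod 9 are the pigeonholes.
With 9 integers one could put 1 in each residue class and have no class reach 2.
The 10th integer pushes some class to 2, so 9·1 + 1 = 10.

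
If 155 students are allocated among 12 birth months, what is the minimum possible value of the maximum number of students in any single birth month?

13

The 12 birth months are the holes and the 155 students are the pigeons.
If every birth month held at most 12 students, the total would be at most 12 × 12 = 144, which is less than 155.
So some birth month holds at least ⌈155/12⌉ = 13 students.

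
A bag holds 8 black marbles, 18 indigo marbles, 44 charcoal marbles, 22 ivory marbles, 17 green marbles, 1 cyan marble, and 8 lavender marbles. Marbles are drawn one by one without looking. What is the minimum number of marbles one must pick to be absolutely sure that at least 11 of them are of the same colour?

The 7 colours are the holes; the marbles drawn are the pigeons.
To avoid 11 of any one colour, the worst case takes at most 10 of each colour, or every marble of a colour that has fewer than 10.
That gives 8 + 10 + 10 + 10 + 10 + 1 + 8 = 57 marbles with no colour reaching 11.
The next marble forces some colour to 11, so 57 + 1 = 58.

58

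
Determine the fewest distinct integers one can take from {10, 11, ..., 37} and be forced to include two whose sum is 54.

Two chosen integers sum to 54 exactly when both halves of some pair {x, 54−x} with 17 ≤ x ≤ 54−x ≤ 37 are chosen — 10 such pairs.
The remaining 8 elements (those with no distinct partner in range) can never complete a 54-sum, so the worst case takes all of them and one from each pair: 8 + 10 = 18.
By pigeonhole, the 19th integer has to be the second member of some pair, so 18 + 1 = 19.

19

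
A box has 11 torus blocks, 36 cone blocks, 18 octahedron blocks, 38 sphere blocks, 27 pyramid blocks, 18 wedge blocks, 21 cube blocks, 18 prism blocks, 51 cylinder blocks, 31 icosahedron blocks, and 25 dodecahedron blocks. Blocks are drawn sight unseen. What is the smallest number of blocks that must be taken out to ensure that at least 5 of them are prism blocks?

In the worst case for collecting prism blocks, every non-prism block comes out first.
There are 11 + 36 + 18 + 38 + 27 + 18 + 21 + 51 + 31 + 25 = 276 non-prism blocks altogether.
After those, each further block must be prism, so 276 + 5 = 281 draws guarantee 5 prism blocks.

281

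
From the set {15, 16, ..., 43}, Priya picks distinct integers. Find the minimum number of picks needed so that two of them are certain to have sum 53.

18

Two chosen integers sum to 53 exactly when both halves of some pair {x, 53−x} with 15 ≤ x ≤ 53−x ≤ 38 are chosen — 12 such pairs.
The remaining 5 elements (those with no distinct partner in range) can never complete a 53-sum, so the worst case takes all of them and one from each pair: 5 + 12 = 17.
The 18th integer has to be the second member of some pair, so 17 + 1 = 18.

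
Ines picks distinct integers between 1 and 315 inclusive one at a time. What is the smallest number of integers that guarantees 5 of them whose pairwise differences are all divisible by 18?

Integers whose pairwise differences are multiples of 18 are exactly those sharing a remainder mod 18. Pigeonhole: the 18 residue classes mod 18 are the pigeonholes.
With 72 integers one could put 4 in each residue class and have no class reach 5.
The 73rd integer pushes some class to 5, so 18·4 + 1 = 73.

73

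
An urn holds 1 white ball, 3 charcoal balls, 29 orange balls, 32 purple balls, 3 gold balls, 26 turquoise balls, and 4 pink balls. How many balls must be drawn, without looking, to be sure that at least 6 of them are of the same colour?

Put each drawn ball into a box by colour. The largest draw with every box below 6 takes min(count, 5) from each colour; colours with fewer than 5 contribute all they have.
Σ min(cᵢ, 5) = 1 + 3 + 5 + 5 + 3 + 5 + 4 = 26.
Draw number 26 + 1 = 27 must push one box to 6.

27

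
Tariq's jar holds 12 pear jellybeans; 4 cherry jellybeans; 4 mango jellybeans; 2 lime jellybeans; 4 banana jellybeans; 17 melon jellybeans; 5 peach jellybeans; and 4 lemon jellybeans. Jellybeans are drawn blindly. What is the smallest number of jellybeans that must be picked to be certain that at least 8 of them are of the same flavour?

An adversary could hand out at most 7 jellybeans per flavour (6 flavours run out sooner): 7 + 4 + 4 + 2 + 4 + 7 + 5 + 4 = 37 jellybeans and still no flavour has 8.
By the pigeonhole principle, one more jellybean lands in a flavour already at 7, so 38 draws are enough and 37 are not.

38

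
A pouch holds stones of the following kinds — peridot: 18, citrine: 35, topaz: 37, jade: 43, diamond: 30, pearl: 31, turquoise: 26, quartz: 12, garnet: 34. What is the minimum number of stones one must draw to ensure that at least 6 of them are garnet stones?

238

In the worst case for collecting garnet stones, every non-garnet stone comes out first.
There are 18 + 35 + 37 + 43 + 30 + 31 + 26 + 12 = 232 non-garnet stones altogether.
After those, each further stone must be garnet, so 232 + 6 = 238 draws guarantee 6 garnet stones.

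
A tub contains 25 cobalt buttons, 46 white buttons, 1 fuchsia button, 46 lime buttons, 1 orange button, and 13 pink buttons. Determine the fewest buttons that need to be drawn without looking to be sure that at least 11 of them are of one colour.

43

By pigeonhole, put each drawn button into a box by colour. The largest draw with every box below 11 takes min(count, 10) from each colour; colours with fewer than 10 contribute all they have.
Σ min(cᵢ, 10) = 10 + 10 + 1 + 10 + 1 + 10 = 42.
Draw number 42 + 1 = 43 must push one box to 11.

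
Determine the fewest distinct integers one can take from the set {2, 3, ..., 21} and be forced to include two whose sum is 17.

Two chosen integers sum to 17 exactly when both halves of some pair {x, 17−x} with 2 ≤ x ≤ 17−x ≤ 15 are chosen — 7 such pairs.
The remaining 6 elements (those with no distinct partner in range) can never complete a 17-sum, so the worst case takes all of them and one from each pair: 6 + 7 = 13.
Pigeonhole: the 14th integer has to be the second member of some pair, so 13 + 1 = 14.

14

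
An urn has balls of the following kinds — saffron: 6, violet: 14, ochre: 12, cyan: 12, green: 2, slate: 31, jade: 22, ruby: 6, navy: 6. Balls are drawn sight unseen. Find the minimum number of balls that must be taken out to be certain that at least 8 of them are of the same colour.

56

An adversary could hand out at most 7 balls per colour (4 colours run out sooner): 6 + 7 + 7 + 7 + 2 + 7 + 7 + 6 + 6 = 55 balls and still no colour has 8.
By the pigeonhole principle, one more ball lands in a colour already at 7, so 56 draws are enough and 55 are not.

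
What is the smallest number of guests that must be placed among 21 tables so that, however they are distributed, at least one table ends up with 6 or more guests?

With 105 guests one could put exactly 5 in each of the 21 tables, and no table would reach 6.
One more guest must land in a table that already has 5, giving it 6.
So 21 × 5 + 1 = 106 guests are required.

106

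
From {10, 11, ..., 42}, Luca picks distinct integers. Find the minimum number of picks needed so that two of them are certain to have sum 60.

22

Two chosen integers sum to 60 exactly when both halves of some pair {x, 60−x} with 18 ≤ x ≤ 60−x ≤ 42 are chosen — 12 such pairs.
The remaining 9 elements (those with no distinct partner in range) can never complete a 60-sum, so the worst case takes all of them and one from each pair: 9 + 12 = 21.
The 22nd integer has to be the second member of some pair, so 21 + 1 = 22.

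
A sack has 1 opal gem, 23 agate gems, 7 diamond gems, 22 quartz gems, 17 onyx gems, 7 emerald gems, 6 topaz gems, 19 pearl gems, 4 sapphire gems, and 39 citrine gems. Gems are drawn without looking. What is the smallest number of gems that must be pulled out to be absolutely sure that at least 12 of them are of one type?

The 10 types are the holes; the gems drawn are the pigeons.
To avoid 12 of any one type, the worst case takes at most 11 of each type, or every gem of a type that has fewer than 11.
That gives 1 + 11 + 7 + 11 + 11 + 7 + 6 + 11 + 4 + 11 = 80 gems with no type reaching 12.
The next gem forces some type to 12, so 80 + 1 = 81.

81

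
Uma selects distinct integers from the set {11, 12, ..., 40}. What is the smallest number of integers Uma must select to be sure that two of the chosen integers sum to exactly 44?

Two chosen integers sum to 44 exactly when both halves of some pair {x, 44−x} with 11 ≤ x ≤ 44−x ≤ 33 are chosen — 11 such pairs.
The remaining 8 elements (those with no distinct partner in range) can never complete a 44-sum, so the worst case takes all of them and one from each pair: 8 + 11 = 19.
Pigeonhole: the 20th integer has to be the second member of some pair, so 19 + 1 = 20.

20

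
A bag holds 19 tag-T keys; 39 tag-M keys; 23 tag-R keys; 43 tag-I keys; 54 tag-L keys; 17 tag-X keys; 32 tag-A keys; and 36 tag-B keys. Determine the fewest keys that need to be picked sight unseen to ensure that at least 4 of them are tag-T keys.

248

In the worst case for collecting tag-T keys, every non-tag-T key comes out first.
There are 39 + 23 + 43 + 54 + 17 + 32 + 36 = 244 non-tag-T keys altogether.
After those, each further key must be tag-T, so 244 + 4 = 248 draws guarantee 4 tag-T keys.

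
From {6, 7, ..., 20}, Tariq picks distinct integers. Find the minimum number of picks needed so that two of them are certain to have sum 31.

11

A set avoiding the sum 31 can contain at most one of each pair {x, 31−x}, plus the 5 elements whose complement lies outside the range.
The integers 6, …, 15 (10 of them) are such a set: any two sum to at least 6+7 = 13 and at most 14+15 = 29 < 31.
Any 11th integer completes one of the 5 pairs, so 11 choices force a sum of 31.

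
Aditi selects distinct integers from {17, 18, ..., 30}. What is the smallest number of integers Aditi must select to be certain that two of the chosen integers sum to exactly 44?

Two chosen integers sum to 44 exactly when both halves of some pair {x, 44−x} with 17 ≤ x ≤ 44−x ≤ 27 are chosen — 5 such pairs.
The remaining 4 elements (those with no distinct partner in range) can never complete a 44-sum, so the worst case takes all of them and one from each pair: 4 + 5 = 9.
The 10th integer has to be the second member of some pair, so 9 + 1 = 10.

10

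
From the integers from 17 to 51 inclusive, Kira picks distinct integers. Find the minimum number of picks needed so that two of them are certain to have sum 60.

A set avoiding the sum 60 can contain at most one of each pair {x, 60−x}, plus the 9 elements whose complement lies outside the range or equal to its own complement.
The integers 30, …, 51 (22 of them) are such a set: any two sum to at least 30+31 = 61 > 60.
By the pigeonhole principle, any 23rd integer completes one of the 13 pairs, so 23 choices force a sum of 60.

23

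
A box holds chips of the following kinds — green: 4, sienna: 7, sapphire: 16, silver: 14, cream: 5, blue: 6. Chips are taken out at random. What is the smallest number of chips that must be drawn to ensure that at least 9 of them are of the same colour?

An adversary could hand out at most 8 chips per colour (4 colours run out sooner): 4 + 7 + 8 + 8 + 5 + 6 = 38 chips and still no colour has 9.
By pigeonhole, one more chip lands in a colour already at 8, so 39 draws are enough and 38 are not.

39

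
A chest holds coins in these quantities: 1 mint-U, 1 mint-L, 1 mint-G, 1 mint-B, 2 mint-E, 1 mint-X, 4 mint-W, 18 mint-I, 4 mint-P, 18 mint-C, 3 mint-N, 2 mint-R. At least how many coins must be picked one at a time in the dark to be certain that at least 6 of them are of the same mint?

By pigeonhole, put each drawn coin into a box by mint. The largest draw with every box below 6 takes min(count, 5) from each mint; mints with fewer than 5 contribute all they have.
Σ min(cᵢ, 5) = 1 + 1 + 1 + 1 + 2 + 1 + 4 + 5 + 4 + 5 + 3 + 2 = 30.
Draw number 30 + 1 = 31 must push one box to 6.

31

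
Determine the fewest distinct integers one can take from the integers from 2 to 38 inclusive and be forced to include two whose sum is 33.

A set avoiding the sum 33 can contain at most one of each pair {x, 33−x}, plus the 7 elements whose complement lies outside the range.
The integers 17, …, 38 (22 of them) are such a set: any two sum to at least 17+18 = 35 > 33.
Any 23rd integer completes one of the 15 pairs, so 23 choices force a sum of 33.

23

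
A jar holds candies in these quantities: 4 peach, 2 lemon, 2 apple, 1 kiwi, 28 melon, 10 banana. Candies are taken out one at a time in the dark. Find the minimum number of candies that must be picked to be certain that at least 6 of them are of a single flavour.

20

By the pigeonhole principle, put each drawn candy into a box by flavour. The largest draw with every box below 6 takes min(count, 5) from each flavour; flavours with fewer than 5 contribute all they have.
Σ min(cᵢ, 5) = 4 + 2 + 2 + 1 + 5 + 5 = 19.
Draw number 19 + 1 = 20 must push one box to 6.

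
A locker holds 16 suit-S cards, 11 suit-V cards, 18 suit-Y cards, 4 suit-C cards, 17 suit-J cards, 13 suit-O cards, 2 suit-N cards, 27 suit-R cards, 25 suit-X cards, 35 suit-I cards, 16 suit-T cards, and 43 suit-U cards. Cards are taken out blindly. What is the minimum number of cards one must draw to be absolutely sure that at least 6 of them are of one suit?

57

The 12 suits are the holes; the cards drawn are the pigeons.
To avoid 6 of any one suit, the worst case takes at most 5 of each suit, or every card of a suit that has fewer than 5.
That gives 5 + 5 + 5 + 4 + 5 + 5 + 2 + 5 + 5 + 5 + 5 + 5 = 56 cards with no suit reaching 6.
The next card forces some suit to 6, so 56 + 1 = 57.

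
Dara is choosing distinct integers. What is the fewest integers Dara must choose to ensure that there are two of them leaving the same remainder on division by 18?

The 18 residue classes mod 18 are the pigeonholes.
With 18 integers one could put 1 in each residue class and have no class reach 2.
The 19th integer pushes some class to 2, so 18·1 + 1 = 19.

19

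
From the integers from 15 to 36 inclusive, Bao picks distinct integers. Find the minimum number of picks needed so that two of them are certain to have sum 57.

Group the elements by complementary pair {x, 57−x}: {21,36}, {22,35}, {23,34}, …, giving 8 two-element pairs and 6 integers whose partner 57−x falls outside [15,36].
By the pigeonhole principle, treating each of those 14 groups as a pigeonhole, one can pick one integer per group — 14 integers — with no two summing to 57.
The 15th integer lands in an occupied pair, forcing a sum of 57.

15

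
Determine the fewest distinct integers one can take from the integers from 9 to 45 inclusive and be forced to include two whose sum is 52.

A set avoiding the sum 52 can contain at most one of each pair {x, 52−x}, plus the 3 elements whose complement lies outside the range or equal to its own complement.
The integers 26, …, 45 (20 of them) are such a set: any two sum to at least 26+27 = 53 > 52.
By pigeonhole, any 21st integer completes one of the 17 pairs, so 21 choices force a sum of 52.

21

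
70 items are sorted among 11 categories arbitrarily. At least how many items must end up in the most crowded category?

7

The 11 categories are the holes and the 70 items are the pigeons.
If every category held at most 6 items, the total would be at most 11 × 6 = 66, which is less than 70.
So some category holds at least ⌈70/11⌉ = 7 items.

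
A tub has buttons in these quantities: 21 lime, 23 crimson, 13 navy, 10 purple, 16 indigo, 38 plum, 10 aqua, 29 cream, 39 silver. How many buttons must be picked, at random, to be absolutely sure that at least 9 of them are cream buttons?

In the worst case for collecting cream buttons, every non-cream button comes out first.
There are 21 + 23 + 13 + 10 + 16 + 38 + 10 + 39 = 170 non-cream buttons altogether.
After those, each further button must be cream, so 170 + 9 = 179 draws guarantee 9 cream buttons.

179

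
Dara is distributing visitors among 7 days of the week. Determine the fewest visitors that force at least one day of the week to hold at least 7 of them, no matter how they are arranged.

43

With 42 visitors one could put exactly 6 in each of the 7 days of the week, and no day of the week would reach 7.
By the pigeonhole principle, one more visitor must land in a day of the week that already has 6, giving it 7.
So 7 × 6 + 1 = 43 visitors are required.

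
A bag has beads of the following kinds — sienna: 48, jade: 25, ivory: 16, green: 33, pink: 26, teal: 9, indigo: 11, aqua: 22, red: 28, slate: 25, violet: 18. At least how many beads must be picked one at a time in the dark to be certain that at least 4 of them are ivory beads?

249

In the worst case for collecting ivory beads, every non-ivory bead comes out first.
There are 48 + 25 + 33 + 26 + 9 + 11 + 22 + 28 + 25 + 18 = 245 non-ivory beads altogether.
After those, each further bead must be ivory, so 245 + 4 = 249 draws guarantee 4 ivory beads.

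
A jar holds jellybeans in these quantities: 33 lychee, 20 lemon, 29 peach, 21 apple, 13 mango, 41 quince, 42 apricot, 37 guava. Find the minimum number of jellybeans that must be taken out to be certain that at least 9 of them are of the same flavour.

65

The 8 flavours are the holes; the jellybeans drawn are the pigeons.
To avoid 9 of any one flavour, the worst case takes at most 8 of each flavour.
That gives 8 + 8 + 8 + 8 + 8 + 8 + 8 + 8 = 64 jellybeans with no flavour reaching 9.
The next jellybean forces some flavour to 9, so 64 + 1 = 65.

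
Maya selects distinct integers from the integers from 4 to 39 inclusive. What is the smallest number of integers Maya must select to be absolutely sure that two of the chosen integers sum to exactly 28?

27

A set avoiding the sum 28 can contain at most one of each pair {x, 28−x}, plus the 16 elements whose complement lies outside the range or equal to its own complement.
The integers 14, …, 39 (26 of them) are such a set: any two sum to at least 14+15 = 29 > 28.
Any 27th integer completes one of the 10 pairs, so 27 choices force a sum of 28.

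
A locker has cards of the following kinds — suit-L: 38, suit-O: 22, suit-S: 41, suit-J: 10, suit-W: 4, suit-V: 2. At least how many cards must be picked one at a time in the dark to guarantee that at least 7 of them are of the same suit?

31

An adversary could hand out at most 6 cards per suit (suit-W, suit-V run out sooner): 6 + 6 + 6 + 6 + 4 + 2 = 30 cards and still no suit has 7.
By pigeonhole, one more card lands in a suit already at 6, so 31 draws are enough and 30 are not.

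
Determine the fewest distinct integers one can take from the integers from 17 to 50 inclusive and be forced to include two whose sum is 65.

19

Group the elements by complementary pair {x, 65−x}: {17,48}, {18,47}, {19,46}, …, giving 16 two-element pairs and 2 integers whose partner 65−x falls outside [17,50].
Treating each of those 18 groups as a pigeonhole, one can pick one integer per group — 18 integers — with no two summing to 65.
The 19th integer lands in an occupied pair, forcing a sum of 65.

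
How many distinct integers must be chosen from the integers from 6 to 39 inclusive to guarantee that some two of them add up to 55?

Two chosen integers sum to 55 exactly when both halves of some pair {x, 55−x} with 16 ≤ x ≤ 55−x ≤ 39 are chosen — 12 such pairs.
The remaining 10 elements (those with no distinct partner in range) can never complete a 55-sum, so the worst case takes all of them and one from each pair: 10 + 12 = 22.
The 23rd integer has to be the second member of some pair, so 22 + 1 = 23.

23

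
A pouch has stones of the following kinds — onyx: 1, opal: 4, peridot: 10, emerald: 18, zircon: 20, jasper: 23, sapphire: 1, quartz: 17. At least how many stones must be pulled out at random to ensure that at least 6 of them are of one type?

32

By pigeonhole, put each drawn stone into a box by type. The largest draw with every box below 6 takes min(count, 5) from each type; types with fewer than 5 contribute all they have.
Σ min(cᵢ, 5) = 1 + 4 + 5 + 5 + 5 + 5 + 1 + 5 = 31.
Draw number 31 + 1 = 32 must push one box to 6.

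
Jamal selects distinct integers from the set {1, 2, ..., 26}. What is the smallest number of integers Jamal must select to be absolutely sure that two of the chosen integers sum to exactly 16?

A set avoiding the sum 16 can contain at most one of each pair {x, 16−x}, plus the 12 elements whose complement lies outside the range or equal to its own complement.
The integers 8, …, 26 (19 of them) are such a set: any two sum to at least 8+9 = 17 > 16.
Pigeonhole: any 20th integer completes one of the 7 pairs, so 20 choices force a sum of 16.

20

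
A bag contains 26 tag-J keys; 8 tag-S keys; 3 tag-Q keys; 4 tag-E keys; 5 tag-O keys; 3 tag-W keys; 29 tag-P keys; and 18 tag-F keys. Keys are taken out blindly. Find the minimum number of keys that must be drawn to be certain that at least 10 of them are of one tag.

An adversary could hand out at most 9 keys per tag (5 tags run out sooner): 9 + 8 + 3 + 4 + 5 + 3 + 9 + 9 = 50 keys and still no tag has 10.
Pigeonhole: one more key lands in a tag already at 9, so 51 draws are enough and 50 are not.

51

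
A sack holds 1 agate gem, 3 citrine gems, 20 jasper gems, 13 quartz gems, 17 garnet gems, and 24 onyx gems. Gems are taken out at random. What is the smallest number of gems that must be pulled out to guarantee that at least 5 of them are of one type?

21

Pigeonhole: the 6 types are the holes; the gems drawn are the pigeons.
To avoid 5 of any one type, the worst case takes at most 4 of each type, or every gem of a type that has fewer than 4.
That gives 1 + 3 + 4 + 4 + 4 + 4 = 20 gems with no type reaching 5.
The next gem forces some type to 5, so 20 + 1 = 21.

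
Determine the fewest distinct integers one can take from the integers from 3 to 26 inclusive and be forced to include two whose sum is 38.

18

A set avoiding the sum 38 can contain at most one of each pair {x, 38−x}, plus the 10 elements whose complement lies outside the range or equal to its own complement.
The integers 3, …, 19 (17 of them) are such a set: any two sum to at least 3+4 = 7 and at most 18+19 = 37 < 38.
Any 18th integer completes one of the 7 pairs, so 18 choices force a sum of 38.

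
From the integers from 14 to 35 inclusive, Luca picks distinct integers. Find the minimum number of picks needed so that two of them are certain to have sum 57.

Two chosen integers sum to 57 exactly when both halves of some pair {x, 57−x} with 22 ≤ x ≤ 57−x ≤ 35 are chosen — 7 such pairs.
The remaining 8 elements (those with no distinct partner in range) can never complete a 57-sum, so the worst case takes all of them and one from each pair: 8 + 7 = 15.
By the pigeonhole principle, the 16th integer has to be the second member of some pair, so 15 + 1 = 16.

16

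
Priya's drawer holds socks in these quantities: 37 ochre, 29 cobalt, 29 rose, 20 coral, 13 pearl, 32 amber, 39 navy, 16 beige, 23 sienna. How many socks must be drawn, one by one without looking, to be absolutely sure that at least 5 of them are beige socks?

In the worst case for collecting beige socks, every non-beige sock comes out first.
There are 37 + 29 + 29 + 20 + 13 + 32 + 39 + 23 = 222 non-beige socks altogether.
After those, each further sock must be beige, so 222 + 5 = 227 draws guarantee 5 beige socks.

227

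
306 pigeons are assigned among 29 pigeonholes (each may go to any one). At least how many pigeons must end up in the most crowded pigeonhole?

The 29 pigeonholes are the holes and the 306 pigeons are the pigeons.
If every pigeonhole held at most 10 pigeons, the total would be at most 29 × 10 = 290, which is less than 306.
So some pigeonhole holds at least ⌈306/29⌉ = 11 pigeons.

11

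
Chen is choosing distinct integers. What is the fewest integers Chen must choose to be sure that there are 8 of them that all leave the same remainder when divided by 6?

The 6 residue classes mod 6 are the pigeonholes.
With 42 integers one could put 7 in each residue class and have no class reach 8.
The 43rd integer pushes some class to 8, so 6·7 + 1 = 43.

43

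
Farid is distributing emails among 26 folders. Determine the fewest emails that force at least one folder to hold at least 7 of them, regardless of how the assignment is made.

With 156 emails one could put exactly 6 in each of the 26 folders, and no folder would reach 7.
By pigeonhole, one more email must land in a folder that already has 6, giving it 7.
So 26 × 6 + 1 = 157 emails are required.

157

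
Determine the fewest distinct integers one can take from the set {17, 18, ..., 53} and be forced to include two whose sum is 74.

Two chosen integers sum to 74 exactly when both halves of some pair {x, 74−x} with 21 ≤ x ≤ 74−x ≤ 53 are chosen — 16 such pairs.
The remaining 5 elements (those with no distinct partner in range) can never complete a 74-sum, so the worst case takes all of them and one from each pair: 5 + 16 = 21.
By the pigeonhole principle, the 22nd integer has to be the second member of some pair, so 21 + 1 = 22.

22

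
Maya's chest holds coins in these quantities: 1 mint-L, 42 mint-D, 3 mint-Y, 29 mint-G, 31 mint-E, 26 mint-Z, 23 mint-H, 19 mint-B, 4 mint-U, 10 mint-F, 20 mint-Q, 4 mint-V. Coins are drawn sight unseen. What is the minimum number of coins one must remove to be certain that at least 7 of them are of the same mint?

61

Pigeonhole: the 12 mints are the holes; the coins drawn are the pigeons.
To avoid 7 of any one mint, the worst case takes at most 6 of each mint, or every coin of a mint that has fewer than 6.
That gives 1 + 6 + 3 + 6 + 6 + 6 + 6 + 6 + 4 + 6 + 6 + 4 = 60 coins with no mint reaching 7.
The next coin forces some mint to 7, so 60 + 1 = 61.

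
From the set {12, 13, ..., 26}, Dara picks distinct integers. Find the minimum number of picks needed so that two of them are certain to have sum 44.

A set avoiding the sum 44 can contain at most one of each pair {x, 44−x}, plus the 7 elements whose complement lies outside the range or equal to its own complement.
The integers 12, …, 22 (11 of them) are such a set: any two sum to at least 12+13 = 25 and at most 21+22 = 43 < 44.
By the pigeonhole principle, any 12th integer completes one of the 4 pairs, so 12 choices force a sum of 44.

12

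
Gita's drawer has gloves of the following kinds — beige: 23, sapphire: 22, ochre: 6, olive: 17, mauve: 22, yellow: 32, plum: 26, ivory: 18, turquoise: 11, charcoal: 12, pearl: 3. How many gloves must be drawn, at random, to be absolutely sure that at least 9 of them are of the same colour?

By the pigeonhole principle, put each drawn glove into a box by colour. The largest draw with every box below 9 takes min(count, 8) from each colour; colours with fewer than 8 contribute all they have.
Σ min(cᵢ, 8) = 8 + 8 + 6 + 8 + 8 + 8 + 8 + 8 + 8 + 8 + 3 = 81.
Draw number 81 + 1 = 82 must push one box to 9.

82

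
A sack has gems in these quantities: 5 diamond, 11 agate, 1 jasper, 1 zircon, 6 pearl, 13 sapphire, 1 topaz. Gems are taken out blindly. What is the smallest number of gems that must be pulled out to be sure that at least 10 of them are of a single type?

By pigeonhole, the 7 types are the holes; the gems drawn are the pigeons.
To avoid 10 of any one type, the worst case takes at most 9 of each type, or every gem of a type that has fewer than 9.
That gives 5 + 9 + 1 + 1 + 6 + 9 + 1 = 32 gems with no type reaching 10.
The next gem forces some type to 10, so 32 + 1 = 33.

33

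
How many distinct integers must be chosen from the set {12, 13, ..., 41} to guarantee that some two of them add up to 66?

23

Group the elements by complementary pair {x, 66−x}: {25,41}, {26,40}, {27,39}, …, giving 8 two-element pairs, the single value 33 (it cannot pair with itself since the integers are distinct), and 13 integers whose partner 66−x falls outside [12,41].
By pigeonhole, treating each of those 22 groups as a pigeonhole, one can pick one integer per group — 22 integers — with no two summing to 66.
The 23rd integer lands in an occupied pair, forcing a sum of 66.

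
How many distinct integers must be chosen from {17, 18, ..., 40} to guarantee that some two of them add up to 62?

A set avoiding the sum 62 can contain at most one of each pair {x, 62−x}, plus the 6 elements whose complement lies outside the range or equal to its own complement.
The integers 17, …, 31 (15 of them) are such a set: any two sum to at least 17+18 = 35 and at most 30+31 = 61 < 62.
By pigeonhole, any 16th integer completes one of the 9 pairs, so 16 choices force a sum of 62.

16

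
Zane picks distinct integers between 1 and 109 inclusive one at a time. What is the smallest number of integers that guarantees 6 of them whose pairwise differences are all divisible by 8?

Integers whose pairwise differences are multiples of 8 are exactly those sharing a remainder mod 8. Pigeonhole: the 8 residue classes mod 8 are the pigeonholes.
With 40 integers one could put 5 in each residue class and have no class reach 6.
The 41st integer pushes some class to 6, so 8·5 + 1 = 41.

41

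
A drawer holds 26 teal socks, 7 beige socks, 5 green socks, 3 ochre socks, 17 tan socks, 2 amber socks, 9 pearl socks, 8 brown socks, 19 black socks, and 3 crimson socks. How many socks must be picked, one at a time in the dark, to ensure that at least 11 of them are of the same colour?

By pigeonhole, put each drawn sock into a box by colour. The largest draw with every box below 11 takes min(count, 10) from each colour; colours with fewer than 10 contribute all they have.
Σ min(cᵢ, 10) = 10 + 7 + 5 + 3 + 10 + 2 + 9 + 8 + 10 + 3 = 67.
Draw number 67 + 1 = 68 must push one box to 11.

68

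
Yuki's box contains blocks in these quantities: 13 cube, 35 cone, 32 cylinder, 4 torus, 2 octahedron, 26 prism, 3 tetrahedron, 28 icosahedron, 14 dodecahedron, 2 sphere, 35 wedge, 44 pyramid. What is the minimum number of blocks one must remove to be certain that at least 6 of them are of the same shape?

52

By pigeonhole, put each drawn block into a box by shape. The largest draw with every box below 6 takes min(count, 5) from each shape; shapes with fewer than 5 contribute all they have.
Σ min(cᵢ, 5) = 5 + 5 + 5 + 4 + 2 + 5 + 3 + 5 + 5 + 2 + 5 + 5 = 51.
Draw number 51 + 1 = 52 must push one box to 6.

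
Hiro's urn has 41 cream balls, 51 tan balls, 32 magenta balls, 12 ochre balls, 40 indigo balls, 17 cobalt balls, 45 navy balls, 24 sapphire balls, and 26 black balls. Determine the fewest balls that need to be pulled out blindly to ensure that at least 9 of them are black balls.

In the worst case for collecting black balls, every non-black ball comes out first.
There are 41 + 51 + 32 + 12 + 40 + 17 + 45 + 24 = 262 non-black balls altogether.
After those, each further ball must be black, so 262 + 9 = 271 draws guarantee 9 black balls.

271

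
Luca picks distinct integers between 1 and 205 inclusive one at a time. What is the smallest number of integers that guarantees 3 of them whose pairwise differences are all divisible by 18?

37

Integers whose pairwise differences are multiples of 18 are exactly those sharing a remainder mod 18. By pigeonhole, the 18 residue classes mod 18 are the pigeonholes.
With 36 integers one could put 2 in each residue class and have no class reach 3.
The 37th integer pushes some class to 3, so 18·2 + 1 = 37.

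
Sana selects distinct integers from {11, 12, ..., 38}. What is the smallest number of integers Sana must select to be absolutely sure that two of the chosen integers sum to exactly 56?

Group the elements by complementary pair {x, 56−x}: {18,38}, {19,37}, {20,36}, …, giving 10 two-element pairs, the single value 28 (it cannot pair with itself since the integers are distinct), and 7 integers whose partner 56−x falls outside [11,38].
By pigeonhole, treating each of those 18 groups as a pigeonhole, one can pick one integer per group — 18 integers — with no two summing to 56.
The 19th integer lands in an occupied pair, forcing a sum of 56.

19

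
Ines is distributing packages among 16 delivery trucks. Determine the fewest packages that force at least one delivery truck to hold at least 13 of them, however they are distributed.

With 192 packages one could put exactly 12 in each of the 16 delivery trucks, and no delivery truck would reach 13.
Pigeonhole: one more package must land in a delivery truck that already has 12, giving it 13.
So 16 × 12 + 1 = 193 packages are required.

193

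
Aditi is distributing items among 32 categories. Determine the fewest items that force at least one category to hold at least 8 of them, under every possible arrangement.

225

With 224 items one could put exactly 7 in each of the 32 categories, and no category would reach 8.
Pigeonhole: one more item must land in a category that already has 7, giving it 8.
So 32 × 7 + 1 = 225 items are required.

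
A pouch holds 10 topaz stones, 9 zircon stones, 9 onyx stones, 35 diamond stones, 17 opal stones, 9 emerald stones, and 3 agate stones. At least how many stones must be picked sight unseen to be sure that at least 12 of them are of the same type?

By pigeonhole, put each drawn stone into a box by type. The largest draw with every box below 12 takes min(count, 11) from each type; types with fewer than 11 contribute all they have.
Σ min(cᵢ, 11) = 10 + 9 + 9 + 11 + 11 + 9 + 3 = 62.
Draw number 62 + 1 = 63 must push one box to 12.

63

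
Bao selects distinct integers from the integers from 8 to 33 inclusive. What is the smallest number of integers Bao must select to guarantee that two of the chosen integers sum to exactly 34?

Two chosen integers sum to 34 exactly when both halves of some pair {x, 34−x} with 8 ≤ x ≤ 34−x ≤ 26 are chosen — 9 such pairs.
The remaining 8 elements (those with no distinct partner in range) can never complete a 34-sum, so the worst case takes all of them and one from each pair: 8 + 9 = 17.
The 18th integer has to be the second member of some pair, so 17 + 1 = 18.

18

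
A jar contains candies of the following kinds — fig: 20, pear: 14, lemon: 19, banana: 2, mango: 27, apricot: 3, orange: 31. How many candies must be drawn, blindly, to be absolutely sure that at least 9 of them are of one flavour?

46

The 7 flavours are the holes; the candies drawn are the pigeons.
To avoid 9 of any one flavour, the worst case takes at most 8 of each flavour, or every candy of a flavour that has fewer than 8.
That gives 8 + 8 + 8 + 2 + 8 + 3 + 8 = 45 candies with no flavour reaching 9.
The next candy forces some flavour to 9, so 45 + 1 = 46.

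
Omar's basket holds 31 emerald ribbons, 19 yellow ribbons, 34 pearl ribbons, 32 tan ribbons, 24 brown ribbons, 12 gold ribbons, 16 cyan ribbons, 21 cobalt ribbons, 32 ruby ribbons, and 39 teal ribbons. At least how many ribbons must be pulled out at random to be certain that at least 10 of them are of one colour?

An adversary could hand out at most 9 ribbons per colour: 9 + 9 + 9 + 9 + 9 + 9 + 9 + 9 + 9 + 9 = 90 ribbons and still no colour has 10.
Pigeonhole: one more ribbon lands in a colour already at 9, so 91 draws are enough and 90 are not.

91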